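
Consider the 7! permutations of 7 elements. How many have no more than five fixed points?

5039

Sum C(7,i)·!(7-i) for i = 0..5:
  i=0: C(7,0)·!7 = 1·1854 = 1854
  i=1: C(7,1)·!6 = 7·265 = 1855
  i=2: C(7,2)·!5 = 21·44 = 924
  i=3: C(7,3)·!4 = 35·9 = 315
  i=4: C(7,4)·!3 = 35·2 = 70
  i=5: C(7,5)·!2 = 21·1 = 21
Total = 5039.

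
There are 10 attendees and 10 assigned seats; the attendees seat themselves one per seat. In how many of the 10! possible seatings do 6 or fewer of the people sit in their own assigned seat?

3628514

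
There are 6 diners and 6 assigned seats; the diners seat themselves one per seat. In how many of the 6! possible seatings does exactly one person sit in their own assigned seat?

Pick the single fixed position: C(6,1) = 6 ways.
The remaining 5 must be deranged: !5 = 44.
Total: 6 × 44 = 264.

264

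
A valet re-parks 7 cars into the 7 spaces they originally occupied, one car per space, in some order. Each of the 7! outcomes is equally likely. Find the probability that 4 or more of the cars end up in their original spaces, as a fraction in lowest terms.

23/1260

Favorable outcomes: Σ_{i≥4} C(7,i)·!(7-i) = 35·2 + 21·1 + 7·0 + 1·1 = 92.
Total outcomes: 7! = 5040.
Probability = 92/5040 = 23/1260.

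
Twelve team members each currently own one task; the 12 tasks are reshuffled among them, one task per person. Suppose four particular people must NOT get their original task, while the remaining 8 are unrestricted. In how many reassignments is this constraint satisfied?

339696000

Inclusion-exclusion on the 4 forbidden self-matches:
Σ_{j=0}^{4} (-1)^j C(4,j)(12-j)!
= C(4,0)·12! - C(4,1)·11! + C(4,2)·10! - C(4,3)·9! + C(4,4)·8!
= 479001600 - 159667200 + 21772800 - 1451520 + 40320
= 339696000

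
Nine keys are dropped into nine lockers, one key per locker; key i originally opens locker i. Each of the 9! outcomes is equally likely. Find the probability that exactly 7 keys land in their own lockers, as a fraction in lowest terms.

Favorable outcomes: C(9,7)·!2 = 36·1 = 36.
Total outcomes: 9! = 362880.
Probability = 36/362880 = 1/10080.

1/10080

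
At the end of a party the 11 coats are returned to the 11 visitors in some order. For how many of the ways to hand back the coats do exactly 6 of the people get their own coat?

20328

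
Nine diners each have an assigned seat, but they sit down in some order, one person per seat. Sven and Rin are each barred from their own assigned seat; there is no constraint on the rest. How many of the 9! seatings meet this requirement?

Inclusion-exclusion on the 2 forbidden self-matches:
Σ_{j=0}^{2} (-1)^j C(2,j)(9-j)!
= C(2,0)·9! - C(2,1)·8! + C(2,2)·7!
= 362880 - 80640 + 5040
= 287280

287280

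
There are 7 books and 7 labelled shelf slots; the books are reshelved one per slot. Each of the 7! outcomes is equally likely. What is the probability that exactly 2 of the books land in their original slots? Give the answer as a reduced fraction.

Favorable outcomes: C(7,2)·!5 = 21·44 = 924.
Total outcomes: 7! = 5040.
Probability = 924/5040 = 11/60.

11/60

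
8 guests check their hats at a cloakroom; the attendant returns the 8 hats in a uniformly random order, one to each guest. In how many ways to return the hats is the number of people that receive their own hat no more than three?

39549

Sum C(8,i)·!(8-i) for i = 0..3:
  i=0: C(8,0)·!8 = 1·14833 = 14833
  i=1: C(8,1)·!7 = 8·1854 = 14832
  i=2: C(8,2)·!6 = 28·265 = 7420
  i=3: C(8,3)·!5 = 56·44 = 2464
Total = 39549.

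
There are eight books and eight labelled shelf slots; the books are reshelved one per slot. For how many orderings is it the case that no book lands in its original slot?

Use !n = n·!(n-1) + (-1)^n.
!8 = 8·1854 + 1 = 14833

14833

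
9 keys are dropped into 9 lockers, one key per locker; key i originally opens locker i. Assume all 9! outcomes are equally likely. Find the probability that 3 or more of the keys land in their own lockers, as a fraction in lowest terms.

29143/362880

Favorable outcomes: Σ_{i≥3} C(9,i)·!(9-i) = 84·265 + 126·44 + 126·9 + 84·2 + 36·1 + 9·0 + 1·1 = 29143.
Total outcomes: 9! = 362880.
Probability = 29143/362880 = 29143/362880.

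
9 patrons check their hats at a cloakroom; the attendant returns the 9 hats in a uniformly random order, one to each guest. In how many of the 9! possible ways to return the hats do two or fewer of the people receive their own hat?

333737

Sum C(9,i)·!(9-i) for i = 0..2:
  i=0: C(9,0)·!9 = 1·133496 = 133496
  i=1: C(9,1)·!8 = 9·14833 = 133497
  i=2: C(9,2)·!7 = 36·1854 = 66744
Total = 333737.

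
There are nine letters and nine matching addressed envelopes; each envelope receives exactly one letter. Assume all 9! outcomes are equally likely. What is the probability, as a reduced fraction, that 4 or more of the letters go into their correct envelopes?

Favorable outcomes: Σ_{i≥4} C(9,i)·!(9-i) = 126·44 + 126·9 + 84·2 + 36·1 + 9·0 + 1·1 = 6883.
Total outcomes: 9! = 362880.
Probability = 6883/362880 = 6883/362880.

6883/362880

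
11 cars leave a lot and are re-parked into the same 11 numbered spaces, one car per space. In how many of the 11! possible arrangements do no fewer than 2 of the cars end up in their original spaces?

# with exactly i fixed is C(11,i)·!(11-i); sum over i=2..11:
  i=2: C(11,2)·!9 = 55·133496 = 7342280
  i=3: C(11,3)·!8 = 165·14833 = 2447445
  i=4: C(11,4)·!7 = 330·1854 = 611820
  i=5: C(11,5)·!6 = 462·265 = 122430
  i=6: C(11,6)·!5 = 462·44 = 20328
  i=7: C(11,7)·!4 = 330·9 = 2970
  i=8: C(11,8)·!3 = 165·2 = 330
  i=9: C(11,9)·!2 = 55·1 = 55
  i=10: C(11,10)·!1 = 11·0 = 0
  i=11: C(11,11)·!0 = 1·1 = 1
Total = 10547659.

10547659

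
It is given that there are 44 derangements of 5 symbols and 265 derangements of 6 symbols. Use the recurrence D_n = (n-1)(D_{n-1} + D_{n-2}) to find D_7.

D_7 = (7-1)·(D_6 + D_5) = 6·(265 + 44) = 6·309 = 1854.

1854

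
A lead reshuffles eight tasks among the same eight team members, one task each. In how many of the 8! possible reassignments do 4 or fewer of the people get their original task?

40179

Sum C(8,i)·!(8-i) for i = 0..4:
  i=0: C(8,0)·!8 = 1·14833 = 14833
  i=1: C(8,1)·!7 = 8·1854 = 14832
  i=2: C(8,2)·!6 = 28·265 = 7420
  i=3: C(8,3)·!5 = 56·44 = 2464
  i=4: C(8,4)·!4 = 70·9 = 630
Total = 40179.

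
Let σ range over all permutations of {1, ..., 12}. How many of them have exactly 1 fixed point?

Choose which one of the 12 is fixed: C(12,1) = 12.
The other 11 form a derangement: !11 = 14684570.
Total: 12 × 14684570 = 176214840.

176214840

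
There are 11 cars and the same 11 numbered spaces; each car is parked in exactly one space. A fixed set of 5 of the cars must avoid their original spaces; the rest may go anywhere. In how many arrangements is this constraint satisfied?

25022880

Let A_j be the event that the j-th constrained one is fixed. By inclusion-exclusion over the 5 events:
Σ_{j=0}^{5} (-1)^j C(5,j)(11-j)!
= C(5,0)·11! - C(5,1)·10! + C(5,2)·9! - C(5,3)·8! + C(5,4)·7! - C(5,5)·6!
= 39916800 - 18144000 + 3628800 - 403200 + 25200 - 720
= 25022880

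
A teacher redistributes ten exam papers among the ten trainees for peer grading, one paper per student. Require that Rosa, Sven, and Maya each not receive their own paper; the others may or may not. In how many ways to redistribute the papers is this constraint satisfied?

2656080

Inclusion-exclusion on the 3 forbidden self-matches:
Σ_{j=0}^{3} (-1)^j C(3,j)(10-j)!
= C(3,0)·10! - C(3,1)·9! + C(3,2)·8! - C(3,3)·7!
= 3628800 - 1088640 + 120960 - 5040
= 2656080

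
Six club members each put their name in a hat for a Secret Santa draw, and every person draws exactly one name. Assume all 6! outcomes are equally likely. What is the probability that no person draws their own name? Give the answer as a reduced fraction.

Favorable outcomes: !6 = 265.
Total outcomes: 6! = 720.
Probability = 265/720 = 53/144.

53/144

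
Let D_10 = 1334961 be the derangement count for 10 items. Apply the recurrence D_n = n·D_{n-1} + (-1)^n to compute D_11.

14684570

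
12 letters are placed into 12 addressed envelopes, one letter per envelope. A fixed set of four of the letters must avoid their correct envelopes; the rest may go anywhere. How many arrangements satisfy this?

Inclusion-exclusion on the 4 forbidden self-matches:
Σ_{j=0}^{4} (-1)^j C(4,j)(12-j)!
= C(4,0)·12! - C(4,1)·11! + C(4,2)·10! - C(4,3)·9! + C(4,4)·8!
= 479001600 - 159667200 + 21772800 - 1451520 + 40320
= 339696000

339696000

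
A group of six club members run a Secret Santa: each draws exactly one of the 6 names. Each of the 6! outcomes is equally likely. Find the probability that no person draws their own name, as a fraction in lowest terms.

Favorable outcomes: !6 = 265.
Total outcomes: 6! = 720.
Probability = 265/720 = 53/144.

53/144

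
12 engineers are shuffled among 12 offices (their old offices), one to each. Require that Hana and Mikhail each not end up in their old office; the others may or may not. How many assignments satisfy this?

402796800

Let A_j be the event that the j-th constrained one is fixed. By inclusion-exclusion over the 2 events:
Σ_{j=0}^{2} (-1)^j C(2,j)(12-j)!
= C(2,0)·12! - C(2,1)·11! + C(2,2)·10!
= 479001600 - 79833600 + 3628800
= 402796800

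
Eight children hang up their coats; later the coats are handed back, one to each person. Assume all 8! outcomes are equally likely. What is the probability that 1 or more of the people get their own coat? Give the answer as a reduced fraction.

Favorable outcomes: Σ_{i≥1} C(8,i)·!(8-i) = 8·1854 + 28·265 + 56·44 + 70·9 + 56·2 + 28·1 + 8·0 + 1·1 = 25487.
Total outcomes: 8! = 40320.
Probability = 25487/40320 = 3641/5760.

3641/5760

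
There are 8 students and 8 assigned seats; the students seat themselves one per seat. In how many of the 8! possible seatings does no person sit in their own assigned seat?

Use !n = (n-1)(!(n-1) + !(n-2)).
!8 = 7·(1854 + 265) = 7·2119 = 14833

14833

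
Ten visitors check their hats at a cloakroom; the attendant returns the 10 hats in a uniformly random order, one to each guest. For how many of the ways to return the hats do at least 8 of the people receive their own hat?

46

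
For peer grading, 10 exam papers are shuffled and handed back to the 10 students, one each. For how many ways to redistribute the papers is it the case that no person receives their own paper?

The subfactorial !10 = [10!/e] (nearest integer).
10! = 3628800, and 3628800/e ≈ 1334960.92, so !10 = 1334961.

1334961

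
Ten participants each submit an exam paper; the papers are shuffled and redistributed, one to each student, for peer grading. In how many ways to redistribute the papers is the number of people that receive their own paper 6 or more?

2176

Sum C(10,i)·!(10-i) for i = 6..10:
  i=6: C(10,6)·!4 = 210·9 = 1890
  i=7: C(10,7)·!3 = 120·2 = 240
  i=8: C(10,8)·!2 = 45·1 = 45
  i=9: C(10,9)·!1 = 10·0 = 0
  i=10: C(10,10)·!0 = 1·1 = 1
Total = 2176.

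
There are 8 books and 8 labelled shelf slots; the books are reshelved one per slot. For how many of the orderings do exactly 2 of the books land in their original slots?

Pick the 2 fixed positions: C(8,2) = 28 ways.
The other 6 form a derangement: !6 = 265.
Total: 28 × 265 = 7420.

7420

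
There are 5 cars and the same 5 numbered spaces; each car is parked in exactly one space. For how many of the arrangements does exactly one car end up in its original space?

45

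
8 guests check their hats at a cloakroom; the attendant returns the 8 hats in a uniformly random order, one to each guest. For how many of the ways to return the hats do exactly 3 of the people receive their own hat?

2464

Pick the 3 fixed positions: C(8,3) = 56 ways.
The other 5 form a derangement: !5 = 44.
Total: 56 × 44 = 2464.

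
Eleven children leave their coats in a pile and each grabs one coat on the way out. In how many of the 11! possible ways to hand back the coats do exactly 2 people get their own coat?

7342280

Pick the 2 fixed positions: C(11,2) = 55 ways.
The remaining 9 must be deranged: !9 = 133496.
Total: 55 × 133496 = 7342280.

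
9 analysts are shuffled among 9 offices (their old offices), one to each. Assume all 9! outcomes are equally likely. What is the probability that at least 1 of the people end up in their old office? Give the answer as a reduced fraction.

28673/45360

Favorable outcomes: Σ_{i≥1} C(9,i)·!(9-i) = 9·14833 + 36·1854 + 84·265 + 126·44 + 126·9 + 84·2 + 36·1 + 9·0 + 1·1 = 229384.
Total outcomes: 9! = 362880.
Probability = 229384/362880 = 28673/45360.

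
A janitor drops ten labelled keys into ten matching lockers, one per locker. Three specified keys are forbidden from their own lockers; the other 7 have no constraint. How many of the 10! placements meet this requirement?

2656080

Let A_j be the event that the j-th constrained one is fixed. By inclusion-exclusion over the 3 events:
Σ_{j=0}^{3} (-1)^j C(3,j)(10-j)!
= C(3,0)·10! - C(3,1)·9! + C(3,2)·8! - C(3,3)·7!
= 3628800 - 1088640 + 120960 - 5040
= 2656080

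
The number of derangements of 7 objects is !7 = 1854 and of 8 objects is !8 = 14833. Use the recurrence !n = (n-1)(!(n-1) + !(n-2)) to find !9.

!9 = (9-1)·(!8 + !7) = 8·(14833 + 1854) = 8·16687 = 133496.

133496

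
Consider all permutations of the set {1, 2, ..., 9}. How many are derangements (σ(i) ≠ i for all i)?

133496

Recurrence: !9 = 8·(!8 + !7).
!9 = 8·(14833 + 1854) = 8·16687 = 133496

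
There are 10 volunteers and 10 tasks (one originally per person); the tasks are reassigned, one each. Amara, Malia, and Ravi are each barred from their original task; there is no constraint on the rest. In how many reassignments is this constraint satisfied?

Inclusion-exclusion on the 3 forbidden self-matches:
Σ_{j=0}^{3} (-1)^j C(3,j)(10-j)!
= C(3,0)·10! - C(3,1)·9! + C(3,2)·8! - C(3,3)·7!
= 3628800 - 1088640 + 120960 - 5040
= 2656080

2656080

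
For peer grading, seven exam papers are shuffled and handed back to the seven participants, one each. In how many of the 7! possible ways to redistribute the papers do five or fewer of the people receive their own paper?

5039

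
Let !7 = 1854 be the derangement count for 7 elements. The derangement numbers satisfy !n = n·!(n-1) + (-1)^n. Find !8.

14833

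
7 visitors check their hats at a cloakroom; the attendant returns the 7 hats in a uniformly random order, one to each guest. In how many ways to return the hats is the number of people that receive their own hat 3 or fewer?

# with exactly i fixed is C(7,i)·!(7-i); sum over i=0..3:
  i=0: C(7,0)·!7 = 1·1854 = 1854
  i=1: C(7,1)·!6 = 7·265 = 1855
  i=2: C(7,2)·!5 = 21·44 = 924
  i=3: C(7,3)·!4 = 35·9 = 315
Total = 4948.

4948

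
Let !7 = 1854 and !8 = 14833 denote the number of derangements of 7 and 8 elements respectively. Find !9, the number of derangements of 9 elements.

!9 = (9-1)·(!8 + !7) = 8·(14833 + 1854) = 8·16687 = 133496.

133496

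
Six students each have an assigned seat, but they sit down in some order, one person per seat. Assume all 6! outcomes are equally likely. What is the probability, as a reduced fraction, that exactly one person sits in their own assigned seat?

Favorable outcomes: C(6,1)·!5 = 6·44 = 264.
Total outcomes: 6! = 720.
Probability = 264/720 = 11/30.

11/30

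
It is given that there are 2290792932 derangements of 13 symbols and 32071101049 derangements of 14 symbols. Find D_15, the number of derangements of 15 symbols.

481066515734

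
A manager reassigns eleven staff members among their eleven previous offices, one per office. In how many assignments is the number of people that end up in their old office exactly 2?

7342280

Choose which 2 of the 11 are fixed: C(11,2) = 55.
The remaining 9 must be deranged: !9 = 133496.
Total: 55 × 133496 = 7342280.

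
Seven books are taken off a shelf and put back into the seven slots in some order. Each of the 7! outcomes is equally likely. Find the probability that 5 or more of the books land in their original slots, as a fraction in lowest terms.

Favorable outcomes: Σ_{i≥5} C(7,i)·!(7-i) = 21·1 + 7·0 + 1·1 = 22.
Total outcomes: 7! = 5040.
Probability = 22/5040 = 11/2520.

11/2520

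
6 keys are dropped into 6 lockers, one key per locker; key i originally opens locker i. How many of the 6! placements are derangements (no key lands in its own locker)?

The subfactorial !6 = [6!/e] (nearest integer).
6! = 720, and 720/e ≈ 264.87, so !6 = 265.

265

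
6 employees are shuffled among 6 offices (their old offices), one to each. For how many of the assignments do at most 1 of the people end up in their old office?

529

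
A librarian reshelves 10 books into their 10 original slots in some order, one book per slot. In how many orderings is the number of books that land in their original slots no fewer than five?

13264

Sum C(10,i)·!(10-i) for i = 5..10:
  i=5: C(10,5)·!5 = 252·44 = 11088
  i=6: C(10,6)·!4 = 210·9 = 1890
  i=7: C(10,7)·!3 = 120·2 = 240
  i=8: C(10,8)·!2 = 45·1 = 45
  i=9: C(10,9)·!1 = 10·0 = 0
  i=10: C(10,10)·!0 = 1·1 = 1
Total = 13264.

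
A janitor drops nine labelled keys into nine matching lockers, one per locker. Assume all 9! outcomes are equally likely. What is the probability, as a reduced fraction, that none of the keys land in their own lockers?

16687/45360

Favorable outcomes: !9 = 133496.
Total outcomes: 9! = 362880.
Probability = 133496/362880 = 16687/45360.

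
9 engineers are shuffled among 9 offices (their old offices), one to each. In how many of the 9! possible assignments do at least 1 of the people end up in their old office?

229384

Sum C(9,i)·!(9-i) for i = 1..9:
  i=1: C(9,1)·!8 = 9·14833 = 133497
  i=2: C(9,2)·!7 = 36·1854 = 66744
  i=3: C(9,3)·!6 = 84·265 = 22260
  i=4: C(9,4)·!5 = 126·44 = 5544
  i=5: C(9,5)·!4 = 126·9 = 1134
  i=6: C(9,6)·!3 = 84·2 = 168
  i=7: C(9,7)·!2 = 36·1 = 36
  i=8: C(9,8)·!1 = 9·0 = 0
  i=9: C(9,9)·!0 = 1·1 = 1
Total = 229384.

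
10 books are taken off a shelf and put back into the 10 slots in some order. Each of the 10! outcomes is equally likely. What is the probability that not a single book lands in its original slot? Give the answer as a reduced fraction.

Favorable outcomes: !10 = 1334961.
Total outcomes: 10! = 3628800.
Probability = 1334961/3628800 = 16481/44800.

16481/44800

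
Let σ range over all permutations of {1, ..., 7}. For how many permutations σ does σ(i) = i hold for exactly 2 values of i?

924

Choose which 2 of the 7 are fixed: C(7,2) = 21.
The other 5 form a derangement: !5 = 44.
Total: 21 × 44 = 924.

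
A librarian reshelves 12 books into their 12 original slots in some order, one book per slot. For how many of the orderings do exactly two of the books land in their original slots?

88107426

Pick the 2 fixed positions: C(12,2) = 66 ways.
The remaining 10 must be deranged: !10 = 1334961.
Total: 66 × 1334961 = 88107426.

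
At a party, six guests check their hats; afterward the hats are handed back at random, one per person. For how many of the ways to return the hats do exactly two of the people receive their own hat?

135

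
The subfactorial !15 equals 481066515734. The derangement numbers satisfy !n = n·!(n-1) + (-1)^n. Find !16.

7697064251745

!16 = 16·481066515734 + 1 = 7697064251745.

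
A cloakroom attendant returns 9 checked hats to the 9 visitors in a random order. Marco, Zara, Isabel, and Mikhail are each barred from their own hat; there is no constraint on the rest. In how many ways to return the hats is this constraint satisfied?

Inclusion-exclusion on the 4 forbidden self-matches:
Σ_{j=0}^{4} (-1)^j C(4,j)(9-j)!
= C(4,0)·9! - C(4,1)·8! + C(4,2)·7! - C(4,3)·6! + C(4,4)·5!
= 362880 - 161280 + 30240 - 2880 + 120
= 229080

229080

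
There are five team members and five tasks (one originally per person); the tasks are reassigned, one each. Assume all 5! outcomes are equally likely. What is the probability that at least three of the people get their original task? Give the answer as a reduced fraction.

11/120

Favorable outcomes: Σ_{i≥3} C(5,i)·!(5-i) = 10·1 + 5·0 + 1·1 = 11.
Total outcomes: 5! = 120.
Probability = 11/120 = 11/120.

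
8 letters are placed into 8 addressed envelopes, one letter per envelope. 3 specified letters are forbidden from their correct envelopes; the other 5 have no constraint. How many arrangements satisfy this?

Let A_j be the event that the j-th constrained one is fixed. By inclusion-exclusion over the 3 events:
Σ_{j=0}^{3} (-1)^j C(3,j)(8-j)!
= C(3,0)·8! - C(3,1)·7! + C(3,2)·6! - C(3,3)·5!
= 40320 - 15120 + 2160 - 120
= 27240

27240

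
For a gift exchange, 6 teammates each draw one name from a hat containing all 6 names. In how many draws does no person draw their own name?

265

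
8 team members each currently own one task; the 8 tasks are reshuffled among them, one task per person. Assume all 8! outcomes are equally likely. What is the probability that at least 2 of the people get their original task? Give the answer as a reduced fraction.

2131/8064

Favorable outcomes: Σ_{i≥2} C(8,i)·!(8-i) = 28·265 + 56·44 + 70·9 + 56·2 + 28·1 + 8·0 + 1·1 = 10655.
Total outcomes: 8! = 40320.
Probability = 10655/40320 = 2131/8064.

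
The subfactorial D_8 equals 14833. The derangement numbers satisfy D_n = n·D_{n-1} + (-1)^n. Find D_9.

D_9 = 9·14833 - 1 = 133496.

133496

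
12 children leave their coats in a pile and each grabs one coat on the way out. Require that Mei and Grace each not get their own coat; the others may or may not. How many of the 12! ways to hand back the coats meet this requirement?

402796800

Let A_j be the event that the j-th constrained one is fixed. By inclusion-exclusion over the 2 events:
Σ_{j=0}^{2} (-1)^j C(2,j)(12-j)!
= C(2,0)·12! - C(2,1)·11! + C(2,2)·10!
= 479001600 - 79833600 + 3628800
= 402796800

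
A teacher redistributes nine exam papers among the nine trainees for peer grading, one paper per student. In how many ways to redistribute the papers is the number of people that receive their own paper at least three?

29143

Sum C(9,i)·!(9-i) for i = 3..9:
  i=3: C(9,3)·!6 = 84·265 = 22260
  i=4: C(9,4)·!5 = 126·44 = 5544
  i=5: C(9,5)·!4 = 126·9 = 1134
  i=6: C(9,6)·!3 = 84·2 = 168
  i=7: C(9,7)·!2 = 36·1 = 36
  i=8: C(9,8)·!1 = 9·0 = 0
  i=9: C(9,9)·!0 = 1·1 = 1
Total = 29143.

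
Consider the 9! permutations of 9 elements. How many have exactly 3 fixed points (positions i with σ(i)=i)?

22260

Choose which 3 of the 9 are fixed: C(9,3) = 84.
The other 6 form a derangement: !6 = 265.
Total: 84 × 265 = 22260.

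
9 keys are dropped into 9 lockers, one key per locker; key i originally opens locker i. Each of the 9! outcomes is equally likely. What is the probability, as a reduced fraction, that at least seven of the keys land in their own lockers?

37/362880

Favorable outcomes: Σ_{i≥7} C(9,i)·!(9-i) = 36·1 + 9·0 + 1·1 = 37.
Total outcomes: 9! = 362880.
Probability = 37/362880 = 37/362880.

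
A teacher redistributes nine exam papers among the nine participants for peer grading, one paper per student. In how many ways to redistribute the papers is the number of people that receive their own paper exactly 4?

5544

Choose which 4 of the 9 are fixed: C(9,4) = 126.
The remaining 5 must be deranged: !5 = 44.
Total: 126 × 44 = 5544.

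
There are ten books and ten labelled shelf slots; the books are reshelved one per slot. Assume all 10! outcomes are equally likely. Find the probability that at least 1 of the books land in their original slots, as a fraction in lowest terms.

28319/44800

Favorable outcomes: Σ_{i≥1} C(10,i)·!(10-i) = 10·133496 + 45·14833 + 120·1854 + 210·265 + 252·44 + 210·9 + 120·2 + 45·1 + 10·0 + 1·1 = 2293839.
Total outcomes: 10! = 3628800.
Probability = 2293839/3628800 = 28319/44800.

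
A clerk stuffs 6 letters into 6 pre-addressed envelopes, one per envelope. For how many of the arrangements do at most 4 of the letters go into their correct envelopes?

# with exactly i fixed is C(6,i)·!(6-i); sum over i=0..4:
  i=0: C(6,0)·!6 = 1·265 = 265
  i=1: C(6,1)·!5 = 6·44 = 264
  i=2: C(6,2)·!4 = 15·9 = 135
  i=3: C(6,3)·!3 = 20·2 = 40
  i=4: C(6,4)·!2 = 15·1 = 15
Total = 719.

719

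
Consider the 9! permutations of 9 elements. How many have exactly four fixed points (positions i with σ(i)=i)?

5544

Pick the 4 fixed positions: C(9,4) = 126 ways.
The other 5 form a derangement: !5 = 44.
Total: 126 × 44 = 5544.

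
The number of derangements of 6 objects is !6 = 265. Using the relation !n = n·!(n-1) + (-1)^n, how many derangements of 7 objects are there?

1854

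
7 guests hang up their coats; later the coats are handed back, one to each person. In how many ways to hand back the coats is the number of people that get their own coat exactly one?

1855

Pick the single fixed position: C(7,1) = 7 ways.
The other 6 form a derangement: !6 = 265.
Total: 7 × 265 = 1855.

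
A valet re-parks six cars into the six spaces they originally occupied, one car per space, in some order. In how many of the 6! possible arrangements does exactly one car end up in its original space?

Pick the single fixed position: C(6,1) = 6 ways.
The other 5 form a derangement: !5 = 44.
Total: 6 × 44 = 264.

264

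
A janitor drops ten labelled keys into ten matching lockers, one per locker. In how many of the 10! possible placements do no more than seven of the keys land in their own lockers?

3628754

Sum C(10,i)·!(10-i) for i = 0..7:
  i=0: C(10,0)·!10 = 1·1334961 = 1334961
  i=1: C(10,1)·!9 = 10·133496 = 1334960
  i=2: C(10,2)·!8 = 45·14833 = 667485
  i=3: C(10,3)·!7 = 120·1854 = 222480
  i=4: C(10,4)·!6 = 210·265 = 55650
  i=5: C(10,5)·!5 = 252·44 = 11088
  i=6: C(10,6)·!4 = 210·9 = 1890
  i=7: C(10,7)·!3 = 120·2 = 240
Total = 3628754.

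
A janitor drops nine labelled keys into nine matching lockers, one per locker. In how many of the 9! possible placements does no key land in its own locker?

The number of derangements of 9 is !9 = Σ_{k=0}^{9} (-1)^k·9!/k!
= 9! - 9!/1! + 9!/2! - 9!/3! + 9!/4! - 9!/5! + 9!/6! - 9!/7! + 9!/8! - 9!/9!
= 362880 - 362880 + 181440 - 60480 + 15120 - 3024 + 504 - 72 + 9 - 1
= 133496

133496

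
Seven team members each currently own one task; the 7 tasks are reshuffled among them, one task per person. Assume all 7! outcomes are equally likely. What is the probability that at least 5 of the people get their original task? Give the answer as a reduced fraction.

Favorable outcomes: Σ_{i≥5} C(7,i)·!(7-i) = 21·1 + 7·0 + 1·1 = 22.
Total outcomes: 7! = 5040.
Probability = 22/5040 = 11/2520.

11/2520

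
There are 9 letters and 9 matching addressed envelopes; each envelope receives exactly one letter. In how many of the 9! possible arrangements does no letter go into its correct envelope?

Recurrence: !9 = 8·(!8 + !7).
!9 = 8·(14833 + 1854) = 8·16687 = 133496

133496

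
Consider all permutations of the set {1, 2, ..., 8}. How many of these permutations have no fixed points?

14833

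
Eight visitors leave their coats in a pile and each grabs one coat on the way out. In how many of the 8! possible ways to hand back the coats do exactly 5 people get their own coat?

112

Choose which 5 of the 8 are fixed: C(8,5) = 56.
The remaining 3 must be deranged: !3 = 2.
Total: 56 × 2 = 112.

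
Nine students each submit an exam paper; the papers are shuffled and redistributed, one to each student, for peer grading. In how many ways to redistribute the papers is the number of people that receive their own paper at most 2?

333737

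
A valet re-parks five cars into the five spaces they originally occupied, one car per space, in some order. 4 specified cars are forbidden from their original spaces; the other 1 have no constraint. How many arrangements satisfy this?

Let A_j be the event that the j-th constrained one is fixed. By inclusion-exclusion over the 4 events:
Σ_{j=0}^{4} (-1)^j C(4,j)(5-j)!
= C(4,0)·5! - C(4,1)·4! + C(4,2)·3! - C(4,3)·2! + C(4,4)·1!
= 120 - 96 + 36 - 8 + 1
= 53

53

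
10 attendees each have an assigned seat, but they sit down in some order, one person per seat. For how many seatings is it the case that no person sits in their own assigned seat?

1334961

!10 is the nearest integer to 10!/e.
10! = 3628800, and 3628800/e ≈ 1334960.92, so !10 = 1334961.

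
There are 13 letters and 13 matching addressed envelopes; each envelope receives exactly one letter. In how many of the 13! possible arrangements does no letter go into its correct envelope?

By inclusion-exclusion, !13 = Σ (-1)^k · 13!/k! for k=0..13
= 13! - 13!/1! + 13!/2! - 13!/3! + 13!/4! - 13!/5! + 13!/6! - 13!/7! + 13!/8! - 13!/9! + 13!/10! - 13!/11! + 13!/12! - 13!/13!
= 6227020800 - 6227020800 + 3113510400 - 1037836800 + 259459200 - 51891840 + 8648640 - 1235520 + 154440 - 17160 + 1716 - 156 + 13 - 1
= 2290792932

2290792932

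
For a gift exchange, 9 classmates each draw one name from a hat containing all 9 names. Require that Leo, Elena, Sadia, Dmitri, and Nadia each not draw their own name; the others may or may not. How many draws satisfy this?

Inclusion-exclusion on the 5 forbidden self-matches:
Σ_{j=0}^{5} (-1)^j C(5,j)(9-j)!
= C(5,0)·9! - C(5,1)·8! + C(5,2)·7! - C(5,3)·6! + C(5,4)·5! - C(5,5)·4!
= 362880 - 201600 + 50400 - 7200 + 600 - 24
= 205056

205056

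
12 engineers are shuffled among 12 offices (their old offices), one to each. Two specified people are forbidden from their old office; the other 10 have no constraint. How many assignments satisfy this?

Inclusion-exclusion on the 2 forbidden self-matches:
Σ_{j=0}^{2} (-1)^j C(2,j)(12-j)!
= C(2,0)·12! - C(2,1)·11! + C(2,2)·10!
= 479001600 - 79833600 + 3628800
= 402796800

402796800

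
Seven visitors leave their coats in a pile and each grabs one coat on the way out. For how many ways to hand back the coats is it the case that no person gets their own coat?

!7 = 7! · Σ_{k=0}^{7} (-1)^k/k!
= 7! - 7!/1! + 7!/2! - 7!/3! + 7!/4! - 7!/5! + 7!/6! - 7!/7!
= 5040 - 5040 + 2520 - 840 + 210 - 42 + 7 - 1
= 1854

1854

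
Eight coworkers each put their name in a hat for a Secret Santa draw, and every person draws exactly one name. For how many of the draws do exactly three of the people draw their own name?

Choose which 3 of the 8 are fixed: C(8,3) = 56.
The remaining 5 must be deranged: !5 = 44.
Total: 56 × 44 = 2464.

2464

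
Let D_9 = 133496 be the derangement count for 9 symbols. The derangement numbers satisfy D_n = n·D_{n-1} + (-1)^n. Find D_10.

D_10 = 10·133496 + 1 = 1334961.

1334961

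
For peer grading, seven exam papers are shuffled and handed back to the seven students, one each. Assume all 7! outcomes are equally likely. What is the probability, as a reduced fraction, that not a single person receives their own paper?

103/280

Favorable outcomes: !7 = 1854.
Total outcomes: 7! = 5040.
Probability = 1854/5040 = 103/280.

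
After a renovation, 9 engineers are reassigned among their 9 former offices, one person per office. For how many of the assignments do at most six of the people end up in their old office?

# with exactly i fixed is C(9,i)·!(9-i); sum over i=0..6:
  i=0: C(9,0)·!9 = 1·133496 = 133496
  i=1: C(9,1)·!8 = 9·14833 = 133497
  i=2: C(9,2)·!7 = 36·1854 = 66744
  i=3: C(9,3)·!6 = 84·265 = 22260
  i=4: C(9,4)·!5 = 126·44 = 5544
  i=5: C(9,5)·!4 = 126·9 = 1134
  i=6: C(9,6)·!3 = 84·2 = 168
Total = 362843.

362843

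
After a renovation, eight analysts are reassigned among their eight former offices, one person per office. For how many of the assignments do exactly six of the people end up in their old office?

28

Pick the 6 fixed positions: C(8,6) = 28 ways.
The other 2 form a derangement: !2 = 1.
Total: 28 × 1 = 28.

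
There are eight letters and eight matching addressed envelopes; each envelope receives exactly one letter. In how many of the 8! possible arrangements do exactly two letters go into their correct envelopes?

7420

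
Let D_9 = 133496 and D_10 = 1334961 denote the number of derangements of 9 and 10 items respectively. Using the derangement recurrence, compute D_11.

D_11 = (11-1)·(D_10 + D_9) = 10·(1334961 + 133496) = 10·1468457 = 14684570.

14684570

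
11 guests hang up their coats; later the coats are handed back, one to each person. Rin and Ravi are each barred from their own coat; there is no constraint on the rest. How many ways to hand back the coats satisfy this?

Inclusion-exclusion on the 2 forbidden self-matches:
Σ_{j=0}^{2} (-1)^j C(2,j)(11-j)!
= C(2,0)·11! - C(2,1)·10! + C(2,2)·9!
= 39916800 - 7257600 + 362880
= 33022080

33022080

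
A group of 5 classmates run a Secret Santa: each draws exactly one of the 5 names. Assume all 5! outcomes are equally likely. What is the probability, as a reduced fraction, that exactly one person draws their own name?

3/8

Favorable outcomes: C(5,1)·!4 = 5·9 = 45.
Total outcomes: 5! = 120.
Probability = 45/120 = 3/8.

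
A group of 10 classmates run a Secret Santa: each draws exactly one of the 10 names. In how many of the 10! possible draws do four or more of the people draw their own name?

68914

# with exactly i fixed is C(10,i)·!(10-i); sum over i=4..10:
  i=4: C(10,4)·!6 = 210·265 = 55650
  i=5: C(10,5)·!5 = 252·44 = 11088
  i=6: C(10,6)·!4 = 210·9 = 1890
  i=7: C(10,7)·!3 = 120·2 = 240
  i=8: C(10,8)·!2 = 45·1 = 45
  i=9: C(10,9)·!1 = 10·0 = 0
  i=10: C(10,10)·!0 = 1·1 = 1
Total = 68914.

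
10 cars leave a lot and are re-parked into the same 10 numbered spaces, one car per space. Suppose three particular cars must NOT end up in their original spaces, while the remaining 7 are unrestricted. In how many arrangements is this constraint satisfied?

2656080

Inclusion-exclusion on the 3 forbidden self-matches:
Σ_{j=0}^{3} (-1)^j C(3,j)(10-j)!
= C(3,0)·10! - C(3,1)·9! + C(3,2)·8! - C(3,3)·7!
= 3628800 - 1088640 + 120960 - 5040
= 2656080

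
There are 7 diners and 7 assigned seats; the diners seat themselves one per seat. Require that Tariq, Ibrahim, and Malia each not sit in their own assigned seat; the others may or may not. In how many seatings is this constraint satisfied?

Let A_j be the event that the j-th constrained one is fixed. By inclusion-exclusion over the 3 events:
Σ_{j=0}^{3} (-1)^j C(3,j)(7-j)!
= C(3,0)·7! - C(3,1)·6! + C(3,2)·5! - C(3,3)·4!
= 5040 - 2160 + 360 - 24
= 3216

3216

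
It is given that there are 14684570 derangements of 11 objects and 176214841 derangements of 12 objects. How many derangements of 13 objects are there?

!13 = (13-1)·(!12 + !11) = 12·(176214841 + 14684570) = 12·190899411 = 2290792932.

2290792932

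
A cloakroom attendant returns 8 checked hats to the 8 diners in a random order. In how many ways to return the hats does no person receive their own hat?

14833

The subfactorial !8 = [8!/e] (nearest integer).
8! = 40320, and 40320/e ≈ 14832.90, so !8 = 14833.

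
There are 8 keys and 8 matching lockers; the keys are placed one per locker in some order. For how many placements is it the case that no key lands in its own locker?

14833

Use !n = (n-1)(!(n-1) + !(n-2)).
!8 = 7·(1854 + 265) = 7·2119 = 14833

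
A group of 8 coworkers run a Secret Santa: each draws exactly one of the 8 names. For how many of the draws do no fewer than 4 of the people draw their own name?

771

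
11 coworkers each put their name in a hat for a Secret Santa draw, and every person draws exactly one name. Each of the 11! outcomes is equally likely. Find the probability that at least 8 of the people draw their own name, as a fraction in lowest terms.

193/19958400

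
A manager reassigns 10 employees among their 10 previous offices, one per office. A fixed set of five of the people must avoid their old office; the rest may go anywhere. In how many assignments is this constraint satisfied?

Inclusion-exclusion on the 5 forbidden self-matches:
Σ_{j=0}^{5} (-1)^j C(5,j)(10-j)!
= C(5,0)·10! - C(5,1)·9! + C(5,2)·8! - C(5,3)·7! + C(5,4)·6! - C(5,5)·5!
= 3628800 - 1814400 + 403200 - 50400 + 3600 - 120
= 2170680

2170680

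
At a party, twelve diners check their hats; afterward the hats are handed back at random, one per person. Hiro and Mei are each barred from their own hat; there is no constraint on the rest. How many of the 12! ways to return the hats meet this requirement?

402796800

Inclusion-exclusion on the 2 forbidden self-matches:
Σ_{j=0}^{2} (-1)^j C(2,j)(12-j)!
= C(2,0)·12! - C(2,1)·11! + C(2,2)·10!
= 479001600 - 79833600 + 3628800
= 402796800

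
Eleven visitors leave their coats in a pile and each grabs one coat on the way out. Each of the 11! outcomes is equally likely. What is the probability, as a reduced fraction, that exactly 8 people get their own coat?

Favorable outcomes: C(11,8)·!3 = 165·2 = 330.
Total outcomes: 11! = 39916800.
Probability = 330/39916800 = 1/120960.

1/120960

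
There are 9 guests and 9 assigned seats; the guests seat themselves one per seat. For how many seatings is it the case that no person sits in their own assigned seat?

By inclusion-exclusion, !9 = Σ (-1)^k · 9!/k! for k=0..9
= 9! - 9!/1! + 9!/2! - 9!/3! + 9!/4! - 9!/5! + 9!/6! - 9!/7! + 9!/8! - 9!/9!
= 362880 - 362880 + 181440 - 60480 + 15120 - 3024 + 504 - 72 + 9 - 1
= 133496

133496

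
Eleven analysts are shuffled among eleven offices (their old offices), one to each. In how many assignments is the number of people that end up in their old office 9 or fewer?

39916799

# with exactly i fixed is C(11,i)·!(11-i); sum over i=0..9:
  i=0: C(11,0)·!11 = 1·14684570 = 14684570
  i=1: C(11,1)·!10 = 11·1334961 = 14684571
  i=2: C(11,2)·!9 = 55·133496 = 7342280
  i=3: C(11,3)·!8 = 165·14833 = 2447445
  i=4: C(11,4)·!7 = 330·1854 = 611820
  i=5: C(11,5)·!6 = 462·265 = 122430
  i=6: C(11,6)·!5 = 462·44 = 20328
  i=7: C(11,7)·!4 = 330·9 = 2970
  i=8: C(11,8)·!3 = 165·2 = 330
  i=9: C(11,9)·!2 = 55·1 = 55
Total = 39916799.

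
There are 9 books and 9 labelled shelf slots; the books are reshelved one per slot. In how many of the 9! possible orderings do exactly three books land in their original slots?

22260

Choose which 3 of the 9 are fixed: C(9,3) = 84.
The remaining 6 must be deranged: !6 = 265.
Total: 84 × 265 = 22260.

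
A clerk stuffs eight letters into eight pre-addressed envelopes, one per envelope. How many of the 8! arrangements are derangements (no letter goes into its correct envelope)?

14833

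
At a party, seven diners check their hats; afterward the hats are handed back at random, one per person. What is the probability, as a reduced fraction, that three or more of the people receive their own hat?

407/5040

Favorable outcomes: Σ_{i≥3} C(7,i)·!(7-i) = 35·9 + 35·2 + 21·1 + 7·0 + 1·1 = 407.
Total outcomes: 7! = 5040.
Probability = 407/5040 = 407/5040.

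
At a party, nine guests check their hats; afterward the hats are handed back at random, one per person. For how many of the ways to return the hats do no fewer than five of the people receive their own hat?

Sum C(9,i)·!(9-i) for i = 5..9:
  i=5: C(9,5)·!4 = 126·9 = 1134
  i=6: C(9,6)·!3 = 84·2 = 168
  i=7: C(9,7)·!2 = 36·1 = 36
  i=8: C(9,8)·!1 = 9·0 = 0
  i=9: C(9,9)·!0 = 1·1 = 1
Total = 1339.

1339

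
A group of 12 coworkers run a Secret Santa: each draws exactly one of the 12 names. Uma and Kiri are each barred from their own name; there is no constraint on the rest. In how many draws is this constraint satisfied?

Inclusion-exclusion on the 2 forbidden self-matches:
Σ_{j=0}^{2} (-1)^j C(2,j)(12-j)!
= C(2,0)·12! - C(2,1)·11! + C(2,2)·10!
= 479001600 - 79833600 + 3628800
= 402796800

402796800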